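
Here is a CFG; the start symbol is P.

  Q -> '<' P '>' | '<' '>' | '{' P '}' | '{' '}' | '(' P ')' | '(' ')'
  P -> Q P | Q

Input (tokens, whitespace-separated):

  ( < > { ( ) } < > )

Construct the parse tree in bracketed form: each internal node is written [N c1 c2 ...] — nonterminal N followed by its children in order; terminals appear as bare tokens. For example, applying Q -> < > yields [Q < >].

P
Q
( P )
( Q P )
( < > P )
( < > Q P )
( < > { P } P )
( < > { Q } P )
( < > { ( ) } P )
( < > { ( ) } Q )
( < > { ( ) } < > )

[P [Q ( [P [Q < >] [P [Q { [P [Q ( )]] }] [P [Q < >]]]] )]]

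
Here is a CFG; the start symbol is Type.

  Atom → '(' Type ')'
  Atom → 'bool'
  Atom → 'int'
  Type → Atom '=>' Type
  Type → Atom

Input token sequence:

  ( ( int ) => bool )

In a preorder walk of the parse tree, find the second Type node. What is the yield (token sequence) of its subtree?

[Type [Atom ( [Type [Atom ( [Type [Atom int]] )] => [Type [Atom bool]]] )]]

( int ) => bool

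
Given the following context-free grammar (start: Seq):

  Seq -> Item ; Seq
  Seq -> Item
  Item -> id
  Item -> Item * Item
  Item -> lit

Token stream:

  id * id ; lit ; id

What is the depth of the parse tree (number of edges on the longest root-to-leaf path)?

4

[Seq [Item [Item id] * [Item id]] ; [Seq [Item lit] ; [Seq [Item id]]]]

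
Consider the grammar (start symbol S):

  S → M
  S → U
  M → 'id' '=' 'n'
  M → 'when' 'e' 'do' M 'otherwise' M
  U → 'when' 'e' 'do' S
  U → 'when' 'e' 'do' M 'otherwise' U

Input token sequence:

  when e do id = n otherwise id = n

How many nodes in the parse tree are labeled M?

[S [M when e do [M id = n] otherwise [M id = n]]]

3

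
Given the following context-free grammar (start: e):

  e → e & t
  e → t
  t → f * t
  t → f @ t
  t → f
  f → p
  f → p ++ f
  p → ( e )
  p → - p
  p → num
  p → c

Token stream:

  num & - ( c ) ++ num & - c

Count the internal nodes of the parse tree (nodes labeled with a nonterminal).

20

[e [e [e [t [f [p num]]]] & [t [f [p - [p ( [e [t [f [p c]]]] )]] ++ [f [p num]]]]] & [t [f [p - [p c]]]]]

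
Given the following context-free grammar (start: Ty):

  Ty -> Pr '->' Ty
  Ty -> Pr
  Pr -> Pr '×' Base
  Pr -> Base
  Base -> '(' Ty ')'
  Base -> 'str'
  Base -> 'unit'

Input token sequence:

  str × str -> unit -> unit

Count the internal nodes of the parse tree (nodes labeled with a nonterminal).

11

[Ty [Pr [Pr [Base str]] × [Base str]] -> [Ty [Pr [Base unit]] -> [Ty [Pr [Base unit]]]]]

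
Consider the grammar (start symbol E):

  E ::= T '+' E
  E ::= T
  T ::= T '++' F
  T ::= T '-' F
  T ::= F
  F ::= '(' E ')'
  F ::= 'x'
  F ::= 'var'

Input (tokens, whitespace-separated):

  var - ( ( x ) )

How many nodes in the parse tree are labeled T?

4

[E [T [T [F var]] - [F ( [E [T [F ( [E [T [F x]]] )]]] )]]]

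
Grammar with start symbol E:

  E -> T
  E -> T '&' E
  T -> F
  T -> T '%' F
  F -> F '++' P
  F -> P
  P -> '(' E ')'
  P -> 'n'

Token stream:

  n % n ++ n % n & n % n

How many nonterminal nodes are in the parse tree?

19

[E [T [T [T [F [P n]]] % [F [F [P n]] ++ [P n]]] % [F [P n]]] & [E [T [T [F [P n]]] % [F [P n]]]]]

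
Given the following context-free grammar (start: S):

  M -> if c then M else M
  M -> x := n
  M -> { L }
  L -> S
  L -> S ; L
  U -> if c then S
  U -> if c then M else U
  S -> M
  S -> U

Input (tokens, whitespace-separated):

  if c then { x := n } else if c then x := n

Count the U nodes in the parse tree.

2

[S [U if c then [M { [L [S [M x := n]]] }] else [U if c then [S [M x := n]]]]]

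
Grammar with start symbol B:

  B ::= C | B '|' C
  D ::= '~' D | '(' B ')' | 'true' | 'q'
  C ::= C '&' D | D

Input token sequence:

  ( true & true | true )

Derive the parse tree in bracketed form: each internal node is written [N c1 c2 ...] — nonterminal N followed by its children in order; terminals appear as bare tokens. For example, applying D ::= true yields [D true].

B
C
D
( B )
( B | C )
( C | C )
( C & D | C )
( D & D | C )
( true & D | C )
( true & true | C )
( true & true | D )
( true & true | true )

[B [C [D ( [B [B [C [C [D true]] & [D true]]] | [C [D true]]] )]]]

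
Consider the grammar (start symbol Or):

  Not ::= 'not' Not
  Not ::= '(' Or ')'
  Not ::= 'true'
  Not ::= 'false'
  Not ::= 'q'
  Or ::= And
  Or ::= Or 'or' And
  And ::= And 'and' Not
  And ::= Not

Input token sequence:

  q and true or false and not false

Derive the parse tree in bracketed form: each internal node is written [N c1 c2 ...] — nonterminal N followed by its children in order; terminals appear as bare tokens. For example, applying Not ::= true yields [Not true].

Or
Or or And
And or And
And and Not or And
Not and Not or And
q and Not or And
q and true or And
q and true or And and Not
q and true or Not and Not
q and true or false and Not
q and true or false and not Not
q and true or false and not false

[Or [Or [And [And [Not q]] and [Not true]]] or [And [And [Not false]] and [Not not [Not false]]]]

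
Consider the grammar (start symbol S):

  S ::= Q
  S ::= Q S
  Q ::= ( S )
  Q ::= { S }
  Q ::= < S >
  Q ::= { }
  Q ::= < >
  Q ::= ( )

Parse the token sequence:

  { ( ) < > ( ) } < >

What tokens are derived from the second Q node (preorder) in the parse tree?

( )

[S [Q { [S [Q ( )] [S [Q < >] [S [Q ( )]]]] }] [S [Q < >]]]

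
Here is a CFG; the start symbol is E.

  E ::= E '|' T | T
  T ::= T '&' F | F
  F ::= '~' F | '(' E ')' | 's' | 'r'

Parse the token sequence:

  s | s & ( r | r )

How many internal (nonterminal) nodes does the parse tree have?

14

[E [E [T [F s]]] | [T [T [F s]] & [F ( [E [E [T [F r]]] | [T [F r]]] )]]]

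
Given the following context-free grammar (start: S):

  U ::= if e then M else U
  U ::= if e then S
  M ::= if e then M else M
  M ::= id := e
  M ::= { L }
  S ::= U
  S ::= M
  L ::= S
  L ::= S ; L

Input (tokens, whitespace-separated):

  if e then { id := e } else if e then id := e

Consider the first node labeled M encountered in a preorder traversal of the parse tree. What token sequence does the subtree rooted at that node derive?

{ id := e }

[S [U if e then [M { [L [S [M id := e]]] }] else [U if e then [S [M id := e]]]]]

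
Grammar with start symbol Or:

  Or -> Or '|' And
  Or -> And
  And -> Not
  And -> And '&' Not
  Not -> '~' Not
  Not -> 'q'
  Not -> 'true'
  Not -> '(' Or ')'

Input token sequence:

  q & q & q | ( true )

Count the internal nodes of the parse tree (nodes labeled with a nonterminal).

[Or [Or [And [And [And [Not q]] & [Not q]] & [Not q]]] | [And [Not ( [Or [And [Not true]]] )]]]

13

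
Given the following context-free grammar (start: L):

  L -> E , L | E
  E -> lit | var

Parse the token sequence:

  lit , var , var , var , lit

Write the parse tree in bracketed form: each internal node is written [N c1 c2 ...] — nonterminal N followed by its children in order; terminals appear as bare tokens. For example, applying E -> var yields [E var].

L
E , L
lit , L
lit , E , L
lit , var , L
lit , var , E , L
lit , var , var , L
lit , var , var , E , L
lit , var , var , var , L
lit , var , var , var , E
lit , var , var , var , lit

[L [E lit] , [L [E var] , [L [E var] , [L [E var] , [L [E lit]]]]]]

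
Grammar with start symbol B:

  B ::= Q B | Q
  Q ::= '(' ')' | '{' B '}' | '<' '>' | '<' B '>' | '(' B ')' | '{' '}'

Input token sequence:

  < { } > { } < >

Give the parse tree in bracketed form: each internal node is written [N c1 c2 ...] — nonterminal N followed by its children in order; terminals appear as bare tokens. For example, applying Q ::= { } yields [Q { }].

B
Q B
< B > B
< Q > B
< { } > B
< { } > Q B
< { } > { } B
< { } > { } Q
< { } > { } < >

[B [Q < [B [Q { }]] >] [B [Q { }] [B [Q < >]]]]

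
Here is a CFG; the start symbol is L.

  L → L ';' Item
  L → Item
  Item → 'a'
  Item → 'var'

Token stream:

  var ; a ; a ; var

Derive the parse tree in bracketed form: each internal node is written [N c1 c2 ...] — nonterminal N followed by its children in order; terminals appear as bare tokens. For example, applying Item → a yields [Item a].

[L [L [L [L [Item var]] ; [Item a]] ; [Item a]] ; [Item var]]

L
L ; Item
L ; Item ; Item
L ; Item ; Item ; Item
Item ; Item ; Item ; Item
var ; Item ; Item ; Item
var ; a ; Item ; Item
var ; a ; a ; Item
var ; a ; a ; var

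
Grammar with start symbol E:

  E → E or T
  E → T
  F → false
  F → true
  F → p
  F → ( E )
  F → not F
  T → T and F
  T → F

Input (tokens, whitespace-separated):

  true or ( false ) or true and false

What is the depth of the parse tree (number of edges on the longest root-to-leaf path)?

[E [E [E [T [F true]]] or [T [F ( [E [T [F false]]] )]]] or [T [T [F true]] and [F false]]]

7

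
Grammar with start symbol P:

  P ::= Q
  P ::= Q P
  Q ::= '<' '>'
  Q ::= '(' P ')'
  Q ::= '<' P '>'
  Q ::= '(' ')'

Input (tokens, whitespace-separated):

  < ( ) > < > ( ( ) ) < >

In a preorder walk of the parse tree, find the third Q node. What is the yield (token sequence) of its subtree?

< >

[P [Q < [P [Q ( )]] >] [P [Q < >] [P [Q ( [P [Q ( )]] )] [P [Q < >]]]]]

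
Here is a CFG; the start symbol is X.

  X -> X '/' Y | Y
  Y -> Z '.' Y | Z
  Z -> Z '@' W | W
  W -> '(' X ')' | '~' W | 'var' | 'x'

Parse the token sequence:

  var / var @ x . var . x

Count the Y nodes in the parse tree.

[X [X [Y [Z [W var]]]] / [Y [Z [Z [W var]] @ [W x]] . [Y [Z [W var]] . [Y [Z [W x]]]]]]

4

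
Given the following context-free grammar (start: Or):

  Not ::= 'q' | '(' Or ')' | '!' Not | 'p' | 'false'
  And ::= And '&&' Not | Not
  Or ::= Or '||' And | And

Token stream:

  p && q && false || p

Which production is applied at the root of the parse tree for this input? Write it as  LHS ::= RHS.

Or ::= Or '||' And

[Or [Or [And [And [And [Not p]] && [Not q]] && [Not false]]] || [And [Not p]]]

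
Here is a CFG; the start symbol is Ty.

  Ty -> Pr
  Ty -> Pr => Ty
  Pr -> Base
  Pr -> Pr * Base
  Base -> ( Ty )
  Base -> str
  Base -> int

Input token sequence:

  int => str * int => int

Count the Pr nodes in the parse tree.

[Ty [Pr [Base int]] => [Ty [Pr [Pr [Base str]] * [Base int]] => [Ty [Pr [Base int]]]]]

4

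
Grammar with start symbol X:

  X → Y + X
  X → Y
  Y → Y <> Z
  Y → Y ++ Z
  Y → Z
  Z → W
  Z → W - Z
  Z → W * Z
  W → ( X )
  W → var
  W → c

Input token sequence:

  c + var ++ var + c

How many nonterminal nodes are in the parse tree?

15

[X [Y [Z [W c]]] + [X [Y [Y [Z [W var]]] ++ [Z [W var]]] + [X [Y [Z [W c]]]]]]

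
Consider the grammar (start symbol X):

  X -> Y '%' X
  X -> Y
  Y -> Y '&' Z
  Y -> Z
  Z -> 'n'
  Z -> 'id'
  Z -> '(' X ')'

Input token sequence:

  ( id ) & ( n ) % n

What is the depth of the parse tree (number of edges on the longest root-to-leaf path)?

7

[X [Y [Y [Z ( [X [Y [Z id]]] )]] & [Z ( [X [Y [Z n]]] )]] % [X [Y [Z n]]]]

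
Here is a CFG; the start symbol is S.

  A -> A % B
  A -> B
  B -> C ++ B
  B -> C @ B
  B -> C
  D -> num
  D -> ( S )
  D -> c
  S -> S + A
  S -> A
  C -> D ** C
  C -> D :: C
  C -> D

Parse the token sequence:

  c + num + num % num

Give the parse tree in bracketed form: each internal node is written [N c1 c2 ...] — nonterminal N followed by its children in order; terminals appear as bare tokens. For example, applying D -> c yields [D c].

[S [S [S [A [B [C [D c]]]]] + [A [B [C [D num]]]]] + [A [A [B [C [D num]]]] % [B [C [D num]]]]]

S
S + A
S + A + A
A + A + A
B + A + A
C + A + A
D + A + A
c + A + A
c + B + A
c + C + A
c + D + A
c + num + A
c + num + A % B
c + num + B % B
c + num + C % B
c + num + D % B
c + num + num % B
c + num + num % C
c + num + num % D
c + num + num % num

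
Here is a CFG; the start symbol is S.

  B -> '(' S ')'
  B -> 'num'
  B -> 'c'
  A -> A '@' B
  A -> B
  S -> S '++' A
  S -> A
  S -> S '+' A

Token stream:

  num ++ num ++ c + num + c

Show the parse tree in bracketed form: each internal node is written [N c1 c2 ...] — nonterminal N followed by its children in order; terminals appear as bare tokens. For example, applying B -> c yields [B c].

[S [S [S [S [S [A [B num]]] ++ [A [B num]]] ++ [A [B c]]] + [A [B num]]] + [A [B c]]]

S
S + A
S + A + A
S ++ A + A + A
S ++ A ++ A + A + A
A ++ A ++ A + A + A
B ++ A ++ A + A + A
num ++ A ++ A + A + A
num ++ B ++ A + A + A
num ++ num ++ A + A + A
num ++ num ++ B + A + A
num ++ num ++ c + A + A
num ++ num ++ c + B + A
num ++ num ++ c + num + A
num ++ num ++ c + num + B
num ++ num ++ c + num + c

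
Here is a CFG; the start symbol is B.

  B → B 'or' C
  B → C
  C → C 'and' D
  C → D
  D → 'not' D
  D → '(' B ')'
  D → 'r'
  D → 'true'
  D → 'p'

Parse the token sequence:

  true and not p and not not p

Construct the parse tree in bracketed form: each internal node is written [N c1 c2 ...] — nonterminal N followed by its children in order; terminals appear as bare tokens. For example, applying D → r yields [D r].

B
C
C and D
C and D and D
D and D and D
true and D and D
true and not D and D
true and not p and D
true and not p and not D
true and not p and not not D
true and not p and not not p

[B [C [C [C [D true]] and [D not [D p]]] and [D not [D not [D p]]]]]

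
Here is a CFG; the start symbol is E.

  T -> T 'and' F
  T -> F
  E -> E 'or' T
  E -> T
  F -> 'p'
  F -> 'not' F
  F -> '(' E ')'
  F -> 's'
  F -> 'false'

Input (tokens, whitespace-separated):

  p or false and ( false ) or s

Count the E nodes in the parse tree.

4

[E [E [E [T [F p]]] or [T [T [F false]] and [F ( [E [T [F false]]] )]]] or [T [F s]]]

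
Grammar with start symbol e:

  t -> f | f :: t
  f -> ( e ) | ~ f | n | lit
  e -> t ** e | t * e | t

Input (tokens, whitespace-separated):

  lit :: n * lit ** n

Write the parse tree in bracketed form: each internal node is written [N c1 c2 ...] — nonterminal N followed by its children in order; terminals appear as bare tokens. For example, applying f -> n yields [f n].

e
t * e
f :: t * e
lit :: t * e
lit :: f * e
lit :: n * e
lit :: n * t ** e
lit :: n * f ** e
lit :: n * lit ** e
lit :: n * lit ** t
lit :: n * lit ** f
lit :: n * lit ** n

[e [t [f lit] :: [t [f n]]] * [e [t [f lit]] ** [e [t [f n]]]]]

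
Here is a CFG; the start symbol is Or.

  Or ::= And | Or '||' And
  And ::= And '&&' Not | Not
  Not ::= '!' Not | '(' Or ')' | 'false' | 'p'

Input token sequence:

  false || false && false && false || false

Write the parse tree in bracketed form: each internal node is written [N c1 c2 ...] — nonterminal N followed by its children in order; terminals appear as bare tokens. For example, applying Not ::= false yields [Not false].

[Or [Or [Or [And [Not false]]] || [And [And [And [Not false]] && [Not false]] && [Not false]]] || [And [Not false]]]

Or
Or || And
Or || And || And
And || And || And
Not || And || And
false || And || And
false || And && Not || And
false || And && Not && Not || And
false || Not && Not && Not || And
false || false && Not && Not || And
false || false && false && Not || And
false || false && false && false || And
false || false && false && false || Not
false || false && false && false || false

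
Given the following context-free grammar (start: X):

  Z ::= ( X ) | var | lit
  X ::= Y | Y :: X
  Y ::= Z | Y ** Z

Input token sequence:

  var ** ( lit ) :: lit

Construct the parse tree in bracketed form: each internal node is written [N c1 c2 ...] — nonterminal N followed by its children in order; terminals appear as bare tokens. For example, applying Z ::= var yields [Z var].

[X [Y [Y [Z var]] ** [Z ( [X [Y [Z lit]]] )]] :: [X [Y [Z lit]]]]

X
Y :: X
Y ** Z :: X
Z ** Z :: X
var ** Z :: X
var ** ( X ) :: X
var ** ( Y ) :: X
var ** ( Z ) :: X
var ** ( lit ) :: X
var ** ( lit ) :: Y
var ** ( lit ) :: Z
var ** ( lit ) :: lit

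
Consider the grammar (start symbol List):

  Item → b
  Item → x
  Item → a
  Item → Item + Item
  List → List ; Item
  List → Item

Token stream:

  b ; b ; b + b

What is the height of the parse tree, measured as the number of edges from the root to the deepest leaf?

4

[List [List [List [Item b]] ; [Item b]] ; [Item [Item b] + [Item b]]]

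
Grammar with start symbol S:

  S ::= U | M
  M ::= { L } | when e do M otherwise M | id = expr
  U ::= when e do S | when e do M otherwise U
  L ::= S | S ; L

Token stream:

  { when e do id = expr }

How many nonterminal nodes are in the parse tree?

[S [M { [L [S [U when e do [S [M id = expr]]]]] }]]

7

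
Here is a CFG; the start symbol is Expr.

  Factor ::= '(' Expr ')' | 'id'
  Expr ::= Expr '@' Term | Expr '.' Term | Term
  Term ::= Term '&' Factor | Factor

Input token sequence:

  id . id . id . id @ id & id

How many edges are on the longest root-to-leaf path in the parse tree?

[Expr [Expr [Expr [Expr [Expr [Term [Factor id]]] . [Term [Factor id]]] . [Term [Factor id]]] . [Term [Factor id]]] @ [Term [Term [Factor id]] & [Factor id]]]

7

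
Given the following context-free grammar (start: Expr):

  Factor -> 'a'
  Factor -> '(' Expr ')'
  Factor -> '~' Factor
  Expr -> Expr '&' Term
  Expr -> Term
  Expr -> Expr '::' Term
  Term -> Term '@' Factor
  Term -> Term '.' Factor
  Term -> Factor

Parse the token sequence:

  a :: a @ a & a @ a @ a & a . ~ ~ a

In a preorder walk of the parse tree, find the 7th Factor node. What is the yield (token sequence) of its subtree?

[Expr [Expr [Expr [Expr [Term [Factor a]]] :: [Term [Term [Factor a]] @ [Factor a]]] & [Term [Term [Term [Factor a]] @ [Factor a]] @ [Factor a]]] & [Term [Term [Factor a]] . [Factor ~ [Factor ~ [Factor a]]]]]

a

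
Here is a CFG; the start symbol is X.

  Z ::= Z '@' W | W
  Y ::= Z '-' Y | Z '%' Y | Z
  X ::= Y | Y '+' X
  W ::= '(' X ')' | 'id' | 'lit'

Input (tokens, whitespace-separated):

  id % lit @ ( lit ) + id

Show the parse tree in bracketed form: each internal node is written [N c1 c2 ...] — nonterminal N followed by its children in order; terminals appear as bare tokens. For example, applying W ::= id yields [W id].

[X [Y [Z [W id]] % [Y [Z [Z [W lit]] @ [W ( [X [Y [Z [W lit]]]] )]]]] + [X [Y [Z [W id]]]]]

X
Y + X
Z % Y + X
W % Y + X
id % Y + X
id % Z + X
id % Z @ W + X
id % W @ W + X
id % lit @ W + X
id % lit @ ( X ) + X
id % lit @ ( Y ) + X
id % lit @ ( Z ) + X
id % lit @ ( W ) + X
id % lit @ ( lit ) + X
id % lit @ ( lit ) + Y
id % lit @ ( lit ) + Z
id % lit @ ( lit ) + W
id % lit @ ( lit ) + id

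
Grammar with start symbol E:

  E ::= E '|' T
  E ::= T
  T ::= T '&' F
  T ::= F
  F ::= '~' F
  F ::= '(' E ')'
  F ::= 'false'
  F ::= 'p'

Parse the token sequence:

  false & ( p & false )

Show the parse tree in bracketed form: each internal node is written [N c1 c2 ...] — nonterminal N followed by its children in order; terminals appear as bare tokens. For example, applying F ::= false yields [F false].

E
T
T & F
F & F
false & F
false & ( E )
false & ( T )
false & ( T & F )
false & ( F & F )
false & ( p & F )
false & ( p & false )

[E [T [T [F false]] & [F ( [E [T [T [F p]] & [F false]]] )]]]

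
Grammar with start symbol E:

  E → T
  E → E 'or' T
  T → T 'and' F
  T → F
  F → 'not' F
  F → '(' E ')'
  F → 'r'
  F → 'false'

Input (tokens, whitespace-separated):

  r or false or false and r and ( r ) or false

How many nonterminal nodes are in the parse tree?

[E [E [E [E [T [F r]]] or [T [F false]]] or [T [T [T [F false]] and [F r]] and [F ( [E [T [F r]]] )]]] or [T [F false]]]

19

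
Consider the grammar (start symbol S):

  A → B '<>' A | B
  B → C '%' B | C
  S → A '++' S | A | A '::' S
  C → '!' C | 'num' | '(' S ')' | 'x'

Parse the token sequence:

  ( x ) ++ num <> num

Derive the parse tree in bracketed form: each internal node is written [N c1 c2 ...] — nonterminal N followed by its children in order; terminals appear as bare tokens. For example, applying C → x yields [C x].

S
A ++ S
B ++ S
C ++ S
( S ) ++ S
( A ) ++ S
( B ) ++ S
( C ) ++ S
( x ) ++ S
( x ) ++ A
( x ) ++ B <> A
( x ) ++ C <> A
( x ) ++ num <> A
( x ) ++ num <> B
( x ) ++ num <> C
( x ) ++ num <> num

[S [A [B [C ( [S [A [B [C x]]]] )]]] ++ [S [A [B [C num]] <> [A [B [C num]]]]]]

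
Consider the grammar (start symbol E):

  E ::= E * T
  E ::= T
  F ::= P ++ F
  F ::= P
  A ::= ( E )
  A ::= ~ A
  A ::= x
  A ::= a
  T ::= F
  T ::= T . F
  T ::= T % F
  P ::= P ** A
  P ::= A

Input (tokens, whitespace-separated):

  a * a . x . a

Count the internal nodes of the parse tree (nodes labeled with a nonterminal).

18

[E [E [T [F [P [A a]]]]] * [T [T [T [F [P [A a]]]] . [F [P [A x]]]] . [F [P [A a]]]]]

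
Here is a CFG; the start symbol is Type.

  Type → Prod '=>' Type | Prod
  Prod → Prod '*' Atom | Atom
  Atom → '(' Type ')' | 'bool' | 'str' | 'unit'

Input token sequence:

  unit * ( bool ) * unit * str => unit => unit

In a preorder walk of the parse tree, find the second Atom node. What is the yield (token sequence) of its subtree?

[Type [Prod [Prod [Prod [Prod [Atom unit]] * [Atom ( [Type [Prod [Atom bool]]] )]] * [Atom unit]] * [Atom str]] => [Type [Prod [Atom unit]] => [Type [Prod [Atom unit]]]]]

( bool )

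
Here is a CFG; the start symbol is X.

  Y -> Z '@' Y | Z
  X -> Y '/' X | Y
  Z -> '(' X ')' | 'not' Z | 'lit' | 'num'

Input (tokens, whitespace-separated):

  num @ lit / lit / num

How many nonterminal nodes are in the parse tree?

11

[X [Y [Z num] @ [Y [Z lit]]] / [X [Y [Z lit]] / [X [Y [Z num]]]]]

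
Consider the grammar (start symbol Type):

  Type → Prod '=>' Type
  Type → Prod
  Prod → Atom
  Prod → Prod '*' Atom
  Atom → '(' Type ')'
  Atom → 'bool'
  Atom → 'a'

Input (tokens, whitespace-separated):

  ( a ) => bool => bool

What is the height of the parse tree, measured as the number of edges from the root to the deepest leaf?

6

[Type [Prod [Atom ( [Type [Prod [Atom a]]] )]] => [Type [Prod [Atom bool]] => [Type [Prod [Atom bool]]]]]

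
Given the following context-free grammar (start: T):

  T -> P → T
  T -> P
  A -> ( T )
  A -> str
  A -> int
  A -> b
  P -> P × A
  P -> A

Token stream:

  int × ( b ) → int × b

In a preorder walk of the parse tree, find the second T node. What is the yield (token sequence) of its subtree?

b

[T [P [P [A int]] × [A ( [T [P [A b]]] )]] → [T [P [P [A int]] × [A b]]]]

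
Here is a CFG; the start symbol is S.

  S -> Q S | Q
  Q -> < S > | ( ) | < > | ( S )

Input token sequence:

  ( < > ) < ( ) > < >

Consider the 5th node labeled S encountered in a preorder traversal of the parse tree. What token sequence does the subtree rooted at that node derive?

[S [Q ( [S [Q < >]] )] [S [Q < [S [Q ( )]] >] [S [Q < >]]]]

< >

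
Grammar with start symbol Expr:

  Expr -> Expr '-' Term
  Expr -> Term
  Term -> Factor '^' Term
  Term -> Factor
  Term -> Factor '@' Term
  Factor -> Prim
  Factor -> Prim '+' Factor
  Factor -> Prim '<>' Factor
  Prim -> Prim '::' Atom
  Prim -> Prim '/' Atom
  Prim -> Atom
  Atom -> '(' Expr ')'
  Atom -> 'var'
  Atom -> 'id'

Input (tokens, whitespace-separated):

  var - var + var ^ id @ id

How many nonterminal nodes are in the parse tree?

21

[Expr [Expr [Term [Factor [Prim [Atom var]]]]] - [Term [Factor [Prim [Atom var]] + [Factor [Prim [Atom var]]]] ^ [Term [Factor [Prim [Atom id]]] @ [Term [Factor [Prim [Atom id]]]]]]]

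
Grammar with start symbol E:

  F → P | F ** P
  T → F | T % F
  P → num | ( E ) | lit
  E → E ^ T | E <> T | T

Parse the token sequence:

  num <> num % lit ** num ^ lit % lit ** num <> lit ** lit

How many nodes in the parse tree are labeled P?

[E [E [E [E [T [F [P num]]]] <> [T [T [F [P num]]] % [F [F [P lit]] ** [P num]]]] ^ [T [T [F [P lit]]] % [F [F [P lit]] ** [P num]]]] <> [T [F [F [P lit]] ** [P lit]]]]

9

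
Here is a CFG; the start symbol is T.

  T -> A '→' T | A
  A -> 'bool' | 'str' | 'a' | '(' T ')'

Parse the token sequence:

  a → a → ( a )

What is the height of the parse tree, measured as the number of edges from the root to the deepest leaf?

[T [A a] → [T [A a] → [T [A ( [T [A a]] )]]]]

6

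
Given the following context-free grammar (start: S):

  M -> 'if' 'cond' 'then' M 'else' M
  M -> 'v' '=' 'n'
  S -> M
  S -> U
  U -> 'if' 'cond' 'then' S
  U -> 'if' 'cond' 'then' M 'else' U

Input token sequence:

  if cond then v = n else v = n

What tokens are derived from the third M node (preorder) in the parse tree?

[S [M if cond then [M v = n] else [M v = n]]]

v = n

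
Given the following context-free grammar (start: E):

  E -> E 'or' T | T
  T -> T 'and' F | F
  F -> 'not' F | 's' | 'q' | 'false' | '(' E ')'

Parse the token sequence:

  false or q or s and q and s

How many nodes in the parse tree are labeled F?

[E [E [E [T [F false]]] or [T [F q]]] or [T [T [T [F s]] and [F q]] and [F s]]]

5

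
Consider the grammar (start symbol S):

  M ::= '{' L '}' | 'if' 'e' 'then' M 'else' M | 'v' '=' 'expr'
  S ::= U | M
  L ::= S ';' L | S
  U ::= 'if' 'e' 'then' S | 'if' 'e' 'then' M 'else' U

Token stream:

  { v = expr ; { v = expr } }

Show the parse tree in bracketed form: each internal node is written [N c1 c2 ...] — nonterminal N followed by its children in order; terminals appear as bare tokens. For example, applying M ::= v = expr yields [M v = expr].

[S [M { [L [S [M v = expr]] ; [L [S [M { [L [S [M v = expr]]] }]]]] }]]

S
M
{ L }
{ S ; L }
{ M ; L }
{ v = expr ; L }
{ v = expr ; S }
{ v = expr ; M }
{ v = expr ; { L } }
{ v = expr ; { S } }
{ v = expr ; { M } }
{ v = expr ; { v = expr } }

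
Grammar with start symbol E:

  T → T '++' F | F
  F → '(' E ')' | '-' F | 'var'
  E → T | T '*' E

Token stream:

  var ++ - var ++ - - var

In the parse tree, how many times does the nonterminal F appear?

6

[E [T [T [T [F var]] ++ [F - [F var]]] ++ [F - [F - [F var]]]]]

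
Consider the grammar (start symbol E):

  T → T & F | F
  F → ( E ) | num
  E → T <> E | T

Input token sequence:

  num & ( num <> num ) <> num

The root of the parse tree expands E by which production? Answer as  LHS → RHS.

E → T <> E

[E [T [T [F num]] & [F ( [E [T [F num]] <> [E [T [F num]]]] )]] <> [E [T [F num]]]]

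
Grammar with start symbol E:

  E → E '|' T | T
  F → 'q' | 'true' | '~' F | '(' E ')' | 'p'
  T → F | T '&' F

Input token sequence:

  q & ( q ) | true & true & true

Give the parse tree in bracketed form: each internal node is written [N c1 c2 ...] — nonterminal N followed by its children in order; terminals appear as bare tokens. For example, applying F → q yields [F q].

E
E | T
T | T
T & F | T
F & F | T
q & F | T
q & ( E ) | T
q & ( T ) | T
q & ( F ) | T
q & ( q ) | T
q & ( q ) | T & F
q & ( q ) | T & F & F
q & ( q ) | F & F & F
q & ( q ) | true & F & F
q & ( q ) | true & true & F
q & ( q ) | true & true & true

[E [E [T [T [F q]] & [F ( [E [T [F q]]] )]]] | [T [T [T [F true]] & [F true]] & [F true]]]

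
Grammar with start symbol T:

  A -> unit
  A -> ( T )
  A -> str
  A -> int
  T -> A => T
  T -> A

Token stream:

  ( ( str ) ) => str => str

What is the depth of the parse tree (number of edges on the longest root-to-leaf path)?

[T [A ( [T [A ( [T [A str]] )]] )] => [T [A str] => [T [A str]]]]

6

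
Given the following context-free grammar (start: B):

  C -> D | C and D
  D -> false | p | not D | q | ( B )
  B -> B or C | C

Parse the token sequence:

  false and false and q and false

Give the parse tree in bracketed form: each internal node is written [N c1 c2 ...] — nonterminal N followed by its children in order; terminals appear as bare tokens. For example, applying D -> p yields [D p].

B
C
C and D
C and D and D
C and D and D and D
D and D and D and D
false and D and D and D
false and false and D and D
false and false and q and D
false and false and q and false

[B [C [C [C [C [D false]] and [D false]] and [D q]] and [D false]]]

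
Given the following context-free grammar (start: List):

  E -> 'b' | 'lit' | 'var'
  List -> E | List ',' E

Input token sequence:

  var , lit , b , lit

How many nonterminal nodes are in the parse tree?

[List [List [List [List [E var]] , [E lit]] , [E b]] , [E lit]]

8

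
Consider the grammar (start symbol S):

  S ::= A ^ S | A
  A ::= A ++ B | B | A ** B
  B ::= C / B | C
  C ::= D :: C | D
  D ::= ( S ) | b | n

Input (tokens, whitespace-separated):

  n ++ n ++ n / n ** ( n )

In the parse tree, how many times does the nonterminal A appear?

[S [A [A [A [A [B [C [D n]]]] ++ [B [C [D n]]]] ++ [B [C [D n]] / [B [C [D n]]]]] ** [B [C [D ( [S [A [B [C [D n]]]]] )]]]]]

5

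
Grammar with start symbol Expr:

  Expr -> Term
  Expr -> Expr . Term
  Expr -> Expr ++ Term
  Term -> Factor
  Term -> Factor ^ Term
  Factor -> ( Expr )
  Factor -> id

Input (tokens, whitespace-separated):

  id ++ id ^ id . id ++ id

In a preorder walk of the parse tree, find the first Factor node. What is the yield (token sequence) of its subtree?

[Expr [Expr [Expr [Expr [Term [Factor id]]] ++ [Term [Factor id] ^ [Term [Factor id]]]] . [Term [Factor id]]] ++ [Term [Factor id]]]

id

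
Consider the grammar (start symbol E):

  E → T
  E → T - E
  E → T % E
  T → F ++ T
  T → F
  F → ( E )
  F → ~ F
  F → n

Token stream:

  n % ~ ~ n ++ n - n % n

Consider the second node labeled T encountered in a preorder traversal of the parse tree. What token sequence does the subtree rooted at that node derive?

[E [T [F n]] % [E [T [F ~ [F ~ [F n]]] ++ [T [F n]]] - [E [T [F n]] % [E [T [F n]]]]]]

~ ~ n ++ n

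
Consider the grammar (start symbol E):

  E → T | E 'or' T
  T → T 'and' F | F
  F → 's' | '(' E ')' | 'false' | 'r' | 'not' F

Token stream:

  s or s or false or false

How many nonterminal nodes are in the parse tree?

12

[E [E [E [E [T [F s]]] or [T [F s]]] or [T [F false]]] or [T [F false]]]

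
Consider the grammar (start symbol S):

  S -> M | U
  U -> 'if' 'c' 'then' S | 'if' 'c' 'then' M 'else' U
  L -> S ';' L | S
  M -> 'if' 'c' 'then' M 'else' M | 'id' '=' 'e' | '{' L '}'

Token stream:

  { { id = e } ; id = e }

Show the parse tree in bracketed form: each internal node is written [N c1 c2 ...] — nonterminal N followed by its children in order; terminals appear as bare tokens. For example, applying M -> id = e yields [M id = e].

S
M
{ L }
{ S ; L }
{ M ; L }
{ { L } ; L }
{ { S } ; L }
{ { M } ; L }
{ { id = e } ; L }
{ { id = e } ; S }
{ { id = e } ; M }
{ { id = e } ; id = e }

[S [M { [L [S [M { [L [S [M id = e]]] }]] ; [L [S [M id = e]]]] }]]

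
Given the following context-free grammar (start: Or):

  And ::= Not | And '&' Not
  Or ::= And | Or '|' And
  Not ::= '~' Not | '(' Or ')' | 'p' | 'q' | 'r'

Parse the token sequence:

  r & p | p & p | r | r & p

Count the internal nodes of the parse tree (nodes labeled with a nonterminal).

[Or [Or [Or [Or [And [And [Not r]] & [Not p]]] | [And [And [Not p]] & [Not p]]] | [And [Not r]]] | [And [And [Not r]] & [Not p]]]

18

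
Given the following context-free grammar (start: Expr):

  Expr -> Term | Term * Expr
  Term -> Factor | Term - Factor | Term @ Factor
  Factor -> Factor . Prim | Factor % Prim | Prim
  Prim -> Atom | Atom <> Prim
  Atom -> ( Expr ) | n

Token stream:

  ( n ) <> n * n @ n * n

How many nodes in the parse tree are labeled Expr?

[Expr [Term [Factor [Prim [Atom ( [Expr [Term [Factor [Prim [Atom n]]]]] )] <> [Prim [Atom n]]]]] * [Expr [Term [Term [Factor [Prim [Atom n]]]] @ [Factor [Prim [Atom n]]]] * [Expr [Term [Factor [Prim [Atom n]]]]]]]

4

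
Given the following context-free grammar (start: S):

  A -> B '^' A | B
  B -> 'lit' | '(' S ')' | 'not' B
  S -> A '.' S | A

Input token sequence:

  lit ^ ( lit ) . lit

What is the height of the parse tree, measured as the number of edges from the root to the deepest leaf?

[S [A [B lit] ^ [A [B ( [S [A [B lit]]] )]]] . [S [A [B lit]]]]

7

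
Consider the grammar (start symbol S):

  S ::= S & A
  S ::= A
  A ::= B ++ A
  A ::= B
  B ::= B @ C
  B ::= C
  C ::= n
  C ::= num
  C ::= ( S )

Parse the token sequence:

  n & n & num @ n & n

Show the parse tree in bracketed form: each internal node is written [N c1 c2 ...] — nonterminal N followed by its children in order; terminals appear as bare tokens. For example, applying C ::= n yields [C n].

S
S & A
S & A & A
S & A & A & A
A & A & A & A
B & A & A & A
C & A & A & A
n & A & A & A
n & B & A & A
n & C & A & A
n & n & A & A
n & n & B & A
n & n & B @ C & A
n & n & C @ C & A
n & n & num @ C & A
n & n & num @ n & A
n & n & num @ n & B
n & n & num @ n & C
n & n & num @ n & n

[S [S [S [S [A [B [C n]]]] & [A [B [C n]]]] & [A [B [B [C num]] @ [C n]]]] & [A [B [C n]]]]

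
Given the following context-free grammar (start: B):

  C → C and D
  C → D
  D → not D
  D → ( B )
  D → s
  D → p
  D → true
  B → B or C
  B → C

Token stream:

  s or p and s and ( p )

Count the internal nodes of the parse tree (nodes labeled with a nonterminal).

[B [B [C [D s]]] or [C [C [C [D p]] and [D s]] and [D ( [B [C [D p]]] )]]]

13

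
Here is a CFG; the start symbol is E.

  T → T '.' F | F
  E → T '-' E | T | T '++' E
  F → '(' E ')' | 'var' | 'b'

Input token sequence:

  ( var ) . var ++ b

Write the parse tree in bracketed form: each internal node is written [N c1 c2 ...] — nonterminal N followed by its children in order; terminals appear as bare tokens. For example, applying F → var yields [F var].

[E [T [T [F ( [E [T [F var]]] )]] . [F var]] ++ [E [T [F b]]]]

E
T ++ E
T . F ++ E
F . F ++ E
( E ) . F ++ E
( T ) . F ++ E
( F ) . F ++ E
( var ) . F ++ E
( var ) . var ++ E
( var ) . var ++ T
( var ) . var ++ F
( var ) . var ++ b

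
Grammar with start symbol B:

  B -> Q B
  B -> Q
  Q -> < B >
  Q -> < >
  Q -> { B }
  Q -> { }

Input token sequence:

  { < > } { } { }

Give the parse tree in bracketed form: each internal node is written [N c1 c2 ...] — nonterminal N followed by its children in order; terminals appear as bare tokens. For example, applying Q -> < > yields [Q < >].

B
Q B
{ B } B
{ Q } B
{ < > } B
{ < > } Q B
{ < > } { } B
{ < > } { } Q
{ < > } { } { }

[B [Q { [B [Q < >]] }] [B [Q { }] [B [Q { }]]]]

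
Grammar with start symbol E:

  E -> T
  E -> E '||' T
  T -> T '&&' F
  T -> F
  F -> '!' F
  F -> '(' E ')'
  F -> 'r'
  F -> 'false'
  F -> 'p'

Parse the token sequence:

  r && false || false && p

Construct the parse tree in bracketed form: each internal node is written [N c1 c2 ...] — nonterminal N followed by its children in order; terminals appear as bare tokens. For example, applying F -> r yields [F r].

E
E || T
T || T
T && F || T
F && F || T
r && F || T
r && false || T
r && false || T && F
r && false || F && F
r && false || false && F
r && false || false && p

[E [E [T [T [F r]] && [F false]]] || [T [T [F false]] && [F p]]]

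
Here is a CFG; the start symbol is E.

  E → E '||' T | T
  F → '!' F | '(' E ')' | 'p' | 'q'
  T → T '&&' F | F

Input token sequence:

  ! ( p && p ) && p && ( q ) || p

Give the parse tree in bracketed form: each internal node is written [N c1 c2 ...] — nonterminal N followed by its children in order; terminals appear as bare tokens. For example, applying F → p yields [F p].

[E [E [T [T [T [F ! [F ( [E [T [T [F p]] && [F p]]] )]]] && [F p]] && [F ( [E [T [F q]]] )]]] || [T [F p]]]

E
E || T
T || T
T && F || T
T && F && F || T
F && F && F || T
! F && F && F || T
! ( E ) && F && F || T
! ( T ) && F && F || T
! ( T && F ) && F && F || T
! ( F && F ) && F && F || T
! ( p && F ) && F && F || T
! ( p && p ) && F && F || T
! ( p && p ) && p && F || T
! ( p && p ) && p && ( E ) || T
! ( p && p ) && p && ( T ) || T
! ( p && p ) && p && ( F ) || T
! ( p && p ) && p && ( q ) || T
! ( p && p ) && p && ( q ) || F
! ( p && p ) && p && ( q ) || p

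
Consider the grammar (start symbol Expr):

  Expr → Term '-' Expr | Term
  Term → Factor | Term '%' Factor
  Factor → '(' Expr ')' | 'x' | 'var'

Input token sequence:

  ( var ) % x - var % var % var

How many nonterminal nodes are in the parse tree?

15

[Expr [Term [Term [Factor ( [Expr [Term [Factor var]]] )]] % [Factor x]] - [Expr [Term [Term [Term [Factor var]] % [Factor var]] % [Factor var]]]]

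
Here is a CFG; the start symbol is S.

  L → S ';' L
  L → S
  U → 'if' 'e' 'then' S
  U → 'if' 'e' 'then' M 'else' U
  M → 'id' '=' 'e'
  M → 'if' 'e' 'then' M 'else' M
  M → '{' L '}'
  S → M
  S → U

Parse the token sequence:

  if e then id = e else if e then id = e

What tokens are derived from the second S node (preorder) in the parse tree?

[S [U if e then [M id = e] else [U if e then [S [M id = e]]]]]

id = e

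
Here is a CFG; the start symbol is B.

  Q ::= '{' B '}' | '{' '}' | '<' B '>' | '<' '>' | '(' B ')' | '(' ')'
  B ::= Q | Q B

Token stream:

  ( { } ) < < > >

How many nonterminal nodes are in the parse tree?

8

[B [Q ( [B [Q { }]] )] [B [Q < [B [Q < >]] >]]]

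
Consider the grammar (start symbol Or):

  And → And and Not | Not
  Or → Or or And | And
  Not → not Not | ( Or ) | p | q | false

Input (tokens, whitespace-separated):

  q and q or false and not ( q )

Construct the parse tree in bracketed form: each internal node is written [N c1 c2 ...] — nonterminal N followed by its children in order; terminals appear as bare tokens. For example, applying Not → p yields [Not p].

[Or [Or [And [And [Not q]] and [Not q]]] or [And [And [Not false]] and [Not not [Not ( [Or [And [Not q]]] )]]]]

Or
Or or And
And or And
And and Not or And
Not and Not or And
q and Not or And
q and q or And
q and q or And and Not
q and q or Not and Not
q and q or false and Not
q and q or false and not Not
q and q or false and not ( Or )
q and q or false and not ( And )
q and q or false and not ( Not )
q and q or false and not ( q )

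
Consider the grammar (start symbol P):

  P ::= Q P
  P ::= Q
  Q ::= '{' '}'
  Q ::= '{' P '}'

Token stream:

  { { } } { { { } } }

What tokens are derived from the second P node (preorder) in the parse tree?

[P [Q { [P [Q { }]] }] [P [Q { [P [Q { [P [Q { }]] }]] }]]]

{ }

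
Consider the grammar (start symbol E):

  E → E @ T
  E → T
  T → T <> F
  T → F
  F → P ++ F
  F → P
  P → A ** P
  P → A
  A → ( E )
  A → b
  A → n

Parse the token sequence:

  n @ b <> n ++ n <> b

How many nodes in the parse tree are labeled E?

2

[E [E [T [F [P [A n]]]]] @ [T [T [T [F [P [A b]]]] <> [F [P [A n]] ++ [F [P [A n]]]]] <> [F [P [A b]]]]]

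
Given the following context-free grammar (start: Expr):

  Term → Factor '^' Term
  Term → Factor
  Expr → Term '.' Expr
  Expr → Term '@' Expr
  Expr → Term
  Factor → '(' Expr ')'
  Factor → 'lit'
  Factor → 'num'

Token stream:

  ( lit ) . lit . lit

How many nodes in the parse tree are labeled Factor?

4

[Expr [Term [Factor ( [Expr [Term [Factor lit]]] )]] . [Expr [Term [Factor lit]] . [Expr [Term [Factor lit]]]]]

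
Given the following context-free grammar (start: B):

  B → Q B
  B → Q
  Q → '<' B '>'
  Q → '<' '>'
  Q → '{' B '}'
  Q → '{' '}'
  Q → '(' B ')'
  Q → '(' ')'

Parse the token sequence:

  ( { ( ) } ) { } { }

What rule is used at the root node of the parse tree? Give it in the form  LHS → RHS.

B → Q B

[B [Q ( [B [Q { [B [Q ( )]] }]] )] [B [Q { }] [B [Q { }]]]]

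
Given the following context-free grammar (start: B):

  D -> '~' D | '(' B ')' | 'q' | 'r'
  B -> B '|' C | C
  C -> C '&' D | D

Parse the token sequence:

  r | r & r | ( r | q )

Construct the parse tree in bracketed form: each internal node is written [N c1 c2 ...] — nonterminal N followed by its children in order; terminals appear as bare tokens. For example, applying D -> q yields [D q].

[B [B [B [C [D r]]] | [C [C [D r]] & [D r]]] | [C [D ( [B [B [C [D r]]] | [C [D q]]] )]]]

B
B | C
B | C | C
C | C | C
D | C | C
r | C | C
r | C & D | C
r | D & D | C
r | r & D | C
r | r & r | C
r | r & r | D
r | r & r | ( B )
r | r & r | ( B | C )
r | r & r | ( C | C )
r | r & r | ( D | C )
r | r & r | ( r | C )
r | r & r | ( r | D )
r | r & r | ( r | q )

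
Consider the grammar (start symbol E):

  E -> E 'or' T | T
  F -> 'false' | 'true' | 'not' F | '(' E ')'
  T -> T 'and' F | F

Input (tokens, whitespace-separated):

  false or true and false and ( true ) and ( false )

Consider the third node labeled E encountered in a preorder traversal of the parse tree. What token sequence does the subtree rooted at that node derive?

true

[E [E [T [F false]]] or [T [T [T [T [F true]] and [F false]] and [F ( [E [T [F true]]] )]] and [F ( [E [T [F false]]] )]]]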